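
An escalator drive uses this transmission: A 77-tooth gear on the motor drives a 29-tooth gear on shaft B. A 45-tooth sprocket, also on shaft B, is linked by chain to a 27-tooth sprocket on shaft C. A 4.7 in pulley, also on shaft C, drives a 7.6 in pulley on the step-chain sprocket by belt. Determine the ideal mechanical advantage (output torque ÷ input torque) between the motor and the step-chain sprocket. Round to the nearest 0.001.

Each stage contributes driven/driver: gear mesh 29/77 = 0.37662, chain 27/45 = 0.6, belt 7.6/4.7 = 1.617.
Overall: 0.37662 × 0.6 × 1.617 = 0.3654.

0.365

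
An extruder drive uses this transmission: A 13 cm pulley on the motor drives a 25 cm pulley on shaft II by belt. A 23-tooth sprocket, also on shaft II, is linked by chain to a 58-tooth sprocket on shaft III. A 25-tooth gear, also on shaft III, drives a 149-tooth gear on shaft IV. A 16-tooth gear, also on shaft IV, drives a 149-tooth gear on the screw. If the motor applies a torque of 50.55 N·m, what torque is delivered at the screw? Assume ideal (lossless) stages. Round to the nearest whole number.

After the belt (25/13): 50.55 × 1.9231 = 97.212 N·m
After the chain (58/23): 97.212 × 2.5217 = 245.14 N·m
After the gear mesh (149/25): 245.14 × 5.96 = 1461 N·m
After the gear mesh (149/16): 1461 × 9.3125 = 13606 N·m

13606 N·m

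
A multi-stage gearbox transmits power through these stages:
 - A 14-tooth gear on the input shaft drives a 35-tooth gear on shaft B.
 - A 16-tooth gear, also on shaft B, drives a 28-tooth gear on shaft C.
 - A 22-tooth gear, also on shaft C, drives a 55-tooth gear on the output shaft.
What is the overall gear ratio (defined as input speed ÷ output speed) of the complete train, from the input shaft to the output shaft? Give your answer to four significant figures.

Each stage contributes driven/driver: gear mesh 35/14 = 2.5, gear mesh 28/16 = 1.75, gear mesh 55/22 = 2.5.
Overall: 2.5 × 1.75 × 2.5 = 10.938.

10.94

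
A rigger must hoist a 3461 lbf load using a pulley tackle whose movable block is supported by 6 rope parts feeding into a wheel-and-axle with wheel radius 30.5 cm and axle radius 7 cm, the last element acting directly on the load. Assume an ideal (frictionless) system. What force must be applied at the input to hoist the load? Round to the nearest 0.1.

132.4 lbf

Block-and-tackle MA = number of supporting rope parts = 6.
Wheel-and-axle MA = R/r = 30.5/7 = 4.3571.
Combined ideal MA = 6 × 4.3571 = 26.143.
Effort = load / MA = 3461 / 26.143 = 132.39 lbf.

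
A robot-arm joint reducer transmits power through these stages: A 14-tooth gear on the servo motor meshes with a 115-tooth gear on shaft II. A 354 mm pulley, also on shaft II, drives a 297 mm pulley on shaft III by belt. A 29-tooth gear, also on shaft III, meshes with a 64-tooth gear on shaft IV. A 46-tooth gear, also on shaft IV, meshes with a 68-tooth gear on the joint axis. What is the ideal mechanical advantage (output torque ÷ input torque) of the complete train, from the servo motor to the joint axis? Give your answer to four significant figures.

Each stage contributes driven/driver: gear mesh 115/14 = 8.2143, belt 297/354 = 0.83898, gear mesh 64/29 = 2.2069, gear mesh 68/46 = 1.4783.
Overall: 8.2143 × 0.83898 × 2.2069 × 1.4783 = 22.483.

22.48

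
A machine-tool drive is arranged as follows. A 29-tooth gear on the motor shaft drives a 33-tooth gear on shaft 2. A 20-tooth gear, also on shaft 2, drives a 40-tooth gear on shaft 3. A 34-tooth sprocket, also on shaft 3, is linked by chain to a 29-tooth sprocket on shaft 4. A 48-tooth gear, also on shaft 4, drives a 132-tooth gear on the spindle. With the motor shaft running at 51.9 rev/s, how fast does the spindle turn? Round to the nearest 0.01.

9.72 rev/s

Gear mesh: ratio = 33/29 = 1.1379, so shaft 2 turns at 51.9 / 1.1379 = 45.609 rev/s.
Gear mesh: ratio = 40/20 = 2, so shaft 3 turns at 45.609 / 2 = 22.805 rev/s.
Chain: ratio = 29/34 = 0.85294, so shaft 4 turns at 22.805 / 0.85294 = 26.736 rev/s.
Gear mesh: ratio = 132/48 = 2.75, so the spindle turns at 26.736 / 2.75 = 9.7223 rev/s.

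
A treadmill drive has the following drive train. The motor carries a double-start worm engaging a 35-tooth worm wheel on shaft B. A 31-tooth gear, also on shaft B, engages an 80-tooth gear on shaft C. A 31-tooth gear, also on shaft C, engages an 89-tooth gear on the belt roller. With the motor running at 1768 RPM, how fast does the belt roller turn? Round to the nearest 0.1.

the motor → shaft B (worm, 35/2): 1768 ÷ 17.5 = 101.03 RPM
shaft B → shaft C (gear mesh, 80/31): 101.03 ÷ 2.5806 = 39.149 RPM
shaft C → the belt roller (gear mesh, 89/31): 39.149 ÷ 2.871 = 13.636 RPM

13.6 RPM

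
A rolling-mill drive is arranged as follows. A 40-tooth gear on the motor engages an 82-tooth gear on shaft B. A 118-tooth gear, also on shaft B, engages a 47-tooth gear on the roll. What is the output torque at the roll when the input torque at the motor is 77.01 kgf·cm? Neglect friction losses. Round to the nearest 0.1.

62.9 kgf·cm

After the gear mesh (82/40): 77.01 × 2.05 = 157.87 kgf·cm
After the gear mesh (47/118): 157.87 × 0.39831 = 62.881 kgf·cm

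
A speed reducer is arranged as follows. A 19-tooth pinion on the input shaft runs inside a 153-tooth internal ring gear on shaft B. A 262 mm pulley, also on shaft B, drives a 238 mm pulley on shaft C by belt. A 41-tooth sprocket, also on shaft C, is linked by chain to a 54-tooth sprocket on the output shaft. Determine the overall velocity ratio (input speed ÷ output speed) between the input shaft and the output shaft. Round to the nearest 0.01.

Each stage contributes driven/driver: internal gear 153/19 = 8.0526, belt 238/262 = 0.9084, chain 54/41 = 1.3171.
Overall: 8.0526 × 0.9084 × 1.3171 = 9.6344.

9.63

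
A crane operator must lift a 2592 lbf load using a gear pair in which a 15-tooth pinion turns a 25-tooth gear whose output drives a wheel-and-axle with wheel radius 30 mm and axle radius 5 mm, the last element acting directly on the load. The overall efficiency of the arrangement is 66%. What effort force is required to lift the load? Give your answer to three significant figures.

393 lbf

Gear pair MA = 25/15 = 1.6667.
Wheel-and-axle MA = R/r = 30/5 = 6.
Combined ideal MA = 1.6667 × 6 = 10.
Actual MA = 10 × 0.66 = 6.6.
Effort = load / actual MA = 2592 / 6.6 = 392.73 lbf.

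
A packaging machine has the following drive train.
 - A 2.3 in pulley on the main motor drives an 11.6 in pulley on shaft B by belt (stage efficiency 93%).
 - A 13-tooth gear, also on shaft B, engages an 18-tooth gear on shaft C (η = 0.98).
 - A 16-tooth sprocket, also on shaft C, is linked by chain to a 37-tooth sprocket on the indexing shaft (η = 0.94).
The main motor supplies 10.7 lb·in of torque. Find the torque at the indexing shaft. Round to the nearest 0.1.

Belt: ratio = 11.6/2.3 = 5.0435; torque at shaft B = 10.7 × 5.0435 × 0.93 = 50.188 lb·in.
Gear mesh: ratio = 18/13 = 1.3846; torque at shaft C = 50.188 × 1.3846 × 0.98 = 68.101 lb·in.
Chain: ratio = 37/16 = 2.3125; torque at the indexing shaft = 68.101 × 2.3125 × 0.94 = 148.03 lb·in.

148.0 lb·in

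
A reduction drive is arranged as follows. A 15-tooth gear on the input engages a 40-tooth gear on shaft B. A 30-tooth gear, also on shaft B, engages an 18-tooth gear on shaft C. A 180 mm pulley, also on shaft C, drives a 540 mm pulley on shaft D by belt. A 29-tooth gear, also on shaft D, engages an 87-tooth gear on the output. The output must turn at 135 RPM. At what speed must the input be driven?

1944 RPM

Overall ratio R = 2.6667 × 0.6 × 3 × 3 = 14.4.
Required input speed = output speed × R = 135 × 14.4 = 1944 RPM.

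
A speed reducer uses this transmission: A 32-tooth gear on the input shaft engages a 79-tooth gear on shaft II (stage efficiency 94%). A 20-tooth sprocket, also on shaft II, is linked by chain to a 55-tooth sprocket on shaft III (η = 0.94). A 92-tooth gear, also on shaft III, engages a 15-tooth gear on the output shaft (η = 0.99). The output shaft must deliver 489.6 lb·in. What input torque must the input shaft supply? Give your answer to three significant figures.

506 lb·in

Overall ratio R = 2.4688 × 2.75 × 0.16304 = 1.1069; overall efficiency η = 0.94 × 0.94 × 0.99 = 0.8748.
Input torque = output torque / (R × η) = 489.6 / (1.1069 × 0.8748) = 505.64 lb·in.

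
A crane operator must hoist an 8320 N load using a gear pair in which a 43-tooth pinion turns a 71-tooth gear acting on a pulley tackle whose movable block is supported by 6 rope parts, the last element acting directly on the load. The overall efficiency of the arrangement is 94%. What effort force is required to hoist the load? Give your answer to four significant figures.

893.4 N

Gear pair MA = 71/43 = 1.6512.
Block-and-tackle MA = number of supporting rope parts = 6.
Combined ideal MA = 1.6512 × 6 = 9.907.
Actual MA = 9.907 × 0.94 = 9.3126.
Effort = load / actual MA = 8320 / 9.3126 = 893.42 N.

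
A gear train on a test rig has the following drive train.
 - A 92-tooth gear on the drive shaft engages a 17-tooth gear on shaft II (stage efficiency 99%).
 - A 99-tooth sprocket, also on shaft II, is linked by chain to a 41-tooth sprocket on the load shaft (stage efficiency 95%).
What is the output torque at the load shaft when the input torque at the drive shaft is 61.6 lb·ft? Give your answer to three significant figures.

4.43 lb·ft

gear mesh 17/92 = 0.18478 → τ = 61.6·0.18478·0.99 = 11.269 lb·ft
chain 41/99 = 0.41414 → τ = 11.269·0.41414·0.95 = 4.4335 lb·ft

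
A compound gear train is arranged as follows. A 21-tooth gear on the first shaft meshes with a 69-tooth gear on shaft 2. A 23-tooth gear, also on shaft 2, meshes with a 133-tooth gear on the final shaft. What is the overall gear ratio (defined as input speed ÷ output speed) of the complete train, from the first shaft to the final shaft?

Each stage contributes driven/driver: gear mesh 69/21 = 3.2857, gear mesh 133/23 = 5.7826.
Overall: 3.2857 × 5.7826 = 19.

19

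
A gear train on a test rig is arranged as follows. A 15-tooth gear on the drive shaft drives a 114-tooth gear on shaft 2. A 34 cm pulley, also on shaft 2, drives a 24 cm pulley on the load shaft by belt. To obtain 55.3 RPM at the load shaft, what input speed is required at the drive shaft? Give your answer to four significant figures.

Overall ratio R = 7.6 × 0.70588 = 5.3647.
Required input speed = output speed × R = 55.3 × 5.3647 = 296.67 RPM.

296.7 RPM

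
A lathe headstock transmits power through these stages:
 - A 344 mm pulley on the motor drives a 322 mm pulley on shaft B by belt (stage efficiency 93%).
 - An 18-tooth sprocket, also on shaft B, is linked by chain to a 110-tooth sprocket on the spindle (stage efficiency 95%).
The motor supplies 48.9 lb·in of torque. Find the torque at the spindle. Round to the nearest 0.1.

247.1 lb·in

Belt: ratio = 322/344 = 0.93605; torque at shaft B = 48.9 × 0.93605 × 0.93 = 42.569 lb·in.
Chain: ratio = 110/18 = 6.1111; torque at the spindle = 42.569 × 6.1111 × 0.95 = 247.13 lb·in.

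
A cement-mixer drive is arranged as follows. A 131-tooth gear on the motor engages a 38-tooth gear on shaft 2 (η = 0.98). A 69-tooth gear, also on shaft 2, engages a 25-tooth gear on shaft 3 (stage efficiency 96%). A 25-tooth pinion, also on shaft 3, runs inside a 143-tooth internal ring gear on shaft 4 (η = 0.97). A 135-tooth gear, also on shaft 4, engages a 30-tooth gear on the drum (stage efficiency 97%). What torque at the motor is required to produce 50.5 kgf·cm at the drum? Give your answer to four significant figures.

427.0 kgf·cm

Overall ratio R = 0.29008 × 0.36232 × 5.72 × 0.22222 = 0.13359; overall efficiency η = 0.98 × 0.96 × 0.97 × 0.97 = 0.8852.
Input torque = output torque / (R × η) = 50.5 / (0.13359 × 0.8852) = 427.04 kgf·cm.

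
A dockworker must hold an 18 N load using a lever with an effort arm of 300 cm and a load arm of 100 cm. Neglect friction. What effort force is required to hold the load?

6 N

Lever MA = effort arm / load arm = 300/100 = 3.
Effort = load / MA = 18 / 3 = 6 N.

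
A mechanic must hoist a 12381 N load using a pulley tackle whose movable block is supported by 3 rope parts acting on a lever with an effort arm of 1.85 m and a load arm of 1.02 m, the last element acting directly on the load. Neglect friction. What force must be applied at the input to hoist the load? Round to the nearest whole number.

2275 N

Block-and-tackle MA = number of supporting rope parts = 3.
Lever MA = effort arm / load arm = 1.85/1.02 = 1.8137.
Combined ideal MA = 3 × 1.8137 = 5.4412.
Effort = load / MA = 12381 / 5.4412 = 2275.4 N.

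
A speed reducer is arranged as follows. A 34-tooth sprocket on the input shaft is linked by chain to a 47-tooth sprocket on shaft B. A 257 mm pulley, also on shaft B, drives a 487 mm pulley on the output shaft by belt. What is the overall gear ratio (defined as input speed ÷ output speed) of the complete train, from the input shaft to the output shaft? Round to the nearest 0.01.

2.62

Each stage contributes driven/driver: chain 47/34 = 1.3824, belt 487/257 = 1.8949.
Overall: 1.3824 × 1.8949 = 2.6195.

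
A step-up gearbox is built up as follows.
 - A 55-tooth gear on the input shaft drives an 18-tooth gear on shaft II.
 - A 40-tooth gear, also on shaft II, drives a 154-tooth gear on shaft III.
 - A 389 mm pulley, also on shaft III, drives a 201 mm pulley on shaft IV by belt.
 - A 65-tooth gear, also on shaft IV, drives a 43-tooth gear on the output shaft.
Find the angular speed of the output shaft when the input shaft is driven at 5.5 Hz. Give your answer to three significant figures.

gear mesh 18/55 = 0.32727 → 5.5/0.32727 = 16.806 Hz
gear mesh 154/40 = 3.85 → 16.806/3.85 = 4.3651 Hz
belt 201/389 = 0.51671 → 4.3651/0.51671 = 8.4478 Hz
gear mesh 43/65 = 0.66154 → 8.4478/0.66154 = 12.77 Hz

12.8 Hz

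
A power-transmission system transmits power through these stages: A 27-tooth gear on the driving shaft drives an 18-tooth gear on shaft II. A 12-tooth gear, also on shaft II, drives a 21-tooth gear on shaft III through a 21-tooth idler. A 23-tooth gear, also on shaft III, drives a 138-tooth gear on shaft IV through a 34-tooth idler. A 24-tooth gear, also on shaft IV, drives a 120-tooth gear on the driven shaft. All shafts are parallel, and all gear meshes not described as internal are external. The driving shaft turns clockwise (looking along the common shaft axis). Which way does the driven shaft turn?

the driving shaft → shaft II: external mesh, 1 reversal → CCW.
shaft II → shaft III: driver → idler → driven is 2 external meshes, 2 reversals → CCW.
shaft III → shaft IV: driver → idler → driven is 2 external meshes, 2 reversals → CCW.
shaft IV → the driven shaft: external mesh, 1 reversal → CW.
6 reversals in total — an even number — so the driven shaft turns the same way as the driving shaft.

clockwise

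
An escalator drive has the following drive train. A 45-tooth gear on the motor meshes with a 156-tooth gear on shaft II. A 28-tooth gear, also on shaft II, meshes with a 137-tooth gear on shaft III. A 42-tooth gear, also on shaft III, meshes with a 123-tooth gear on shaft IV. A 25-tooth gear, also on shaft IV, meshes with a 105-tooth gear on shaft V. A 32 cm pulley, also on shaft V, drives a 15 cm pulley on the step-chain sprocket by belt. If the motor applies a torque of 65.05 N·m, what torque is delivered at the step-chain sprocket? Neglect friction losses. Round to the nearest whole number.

6362 N·m

gear mesh 156/45 = 3.4667 → τ = 65.05·3.4667 = 225.51 N·m
gear mesh 137/28 = 4.8929 → τ = 225.51·4.8929 = 1103.4 N·m
gear mesh 123/42 = 2.9286 → τ = 1103.4·2.9286 = 3231.3 N·m
gear mesh 105/25 = 4.2 → τ = 3231.3·4.2 = 13571 N·m
belt 15/32 = 0.46875 → τ = 13571·0.46875 = 6361.6 N·m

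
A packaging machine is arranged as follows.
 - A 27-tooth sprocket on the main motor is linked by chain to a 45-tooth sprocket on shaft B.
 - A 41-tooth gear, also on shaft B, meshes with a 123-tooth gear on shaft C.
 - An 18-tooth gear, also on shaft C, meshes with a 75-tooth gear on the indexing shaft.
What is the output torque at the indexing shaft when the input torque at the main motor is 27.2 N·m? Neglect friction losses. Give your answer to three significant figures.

567 N·m

chain 45/27 = 1.6667 → τ = 27.2·1.6667 = 45.333 N·m
gear mesh 123/41 = 3 → τ = 45.333·3 = 136 N·m
gear mesh 75/18 = 4.1667 → τ = 136·4.1667 = 566.67 N·m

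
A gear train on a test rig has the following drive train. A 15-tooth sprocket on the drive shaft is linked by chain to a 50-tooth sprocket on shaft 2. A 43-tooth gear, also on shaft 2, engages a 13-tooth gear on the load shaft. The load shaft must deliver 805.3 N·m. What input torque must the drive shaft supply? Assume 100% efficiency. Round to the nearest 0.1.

Overall ratio R = 3.3333 × 0.30233 = 1.0078.
Input torque = output torque / R = 805.3 / 1.0078 = 799.11 N·m.

799.1 N·m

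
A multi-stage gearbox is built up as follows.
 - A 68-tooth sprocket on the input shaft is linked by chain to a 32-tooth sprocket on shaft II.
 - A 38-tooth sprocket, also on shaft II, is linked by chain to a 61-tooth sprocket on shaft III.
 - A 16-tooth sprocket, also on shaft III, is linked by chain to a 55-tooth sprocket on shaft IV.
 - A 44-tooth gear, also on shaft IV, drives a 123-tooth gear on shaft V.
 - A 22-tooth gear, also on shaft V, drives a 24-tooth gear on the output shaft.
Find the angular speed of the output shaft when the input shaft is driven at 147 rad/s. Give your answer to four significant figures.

Chain: ratio = 32/68 = 0.47059, so shaft II turns at 147 / 0.47059 = 312.38 rad/s.
Chain: ratio = 61/38 = 1.6053, so shaft III turns at 312.38 / 1.6053 = 194.59 rad/s.
Chain: ratio = 55/16 = 3.4375, so shaft IV turns at 194.59 / 3.4375 = 56.609 rad/s.
Gear mesh: ratio = 123/44 = 2.7955, so shaft V turns at 56.609 / 2.7955 = 20.25 rad/s.
Gear mesh: ratio = 24/22 = 1.0909, so the output shaft turns at 20.25 / 1.0909 = 18.563 rad/s.

18.56 rad/s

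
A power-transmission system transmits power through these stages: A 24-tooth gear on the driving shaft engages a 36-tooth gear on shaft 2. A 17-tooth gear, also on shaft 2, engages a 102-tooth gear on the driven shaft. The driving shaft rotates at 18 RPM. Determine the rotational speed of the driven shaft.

the driving shaft → shaft 2 (gear mesh, 36/24): 18 ÷ 1.5 = 12 RPM
shaft 2 → the driven shaft (gear mesh, 102/17): 12 ÷ 6 = 2 RPM

2 RPM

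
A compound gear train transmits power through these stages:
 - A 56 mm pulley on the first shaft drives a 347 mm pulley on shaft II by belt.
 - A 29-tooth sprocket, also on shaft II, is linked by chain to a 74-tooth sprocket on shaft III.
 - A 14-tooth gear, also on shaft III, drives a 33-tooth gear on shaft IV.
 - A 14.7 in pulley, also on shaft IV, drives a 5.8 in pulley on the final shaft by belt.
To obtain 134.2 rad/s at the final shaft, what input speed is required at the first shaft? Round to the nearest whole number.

Overall ratio R = 6.1964 × 2.5517 × 2.3571 × 0.39456 = 14.705.
Required input speed = output speed × R = 134.2 × 14.705 = 1973.4 rad/s.

1973 rad/s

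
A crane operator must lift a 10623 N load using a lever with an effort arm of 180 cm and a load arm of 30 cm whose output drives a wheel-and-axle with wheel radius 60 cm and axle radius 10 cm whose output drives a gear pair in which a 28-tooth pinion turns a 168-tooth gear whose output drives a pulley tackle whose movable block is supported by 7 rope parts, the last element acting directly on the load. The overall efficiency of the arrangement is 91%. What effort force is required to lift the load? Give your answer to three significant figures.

7.72 N

Lever MA = effort arm / load arm = 180/30 = 6.
Wheel-and-axle MA = R/r = 60/10 = 6.
Gear pair MA = 168/28 = 6.
Block-and-tackle MA = number of supporting rope parts = 7.
Combined ideal MA = 6 × 6 × 6 × 7 = 1512.
Actual MA = 1512 × 0.91 = 1375.9.
Effort = load / actual MA = 10623 / 1375.9 = 7.7207 N.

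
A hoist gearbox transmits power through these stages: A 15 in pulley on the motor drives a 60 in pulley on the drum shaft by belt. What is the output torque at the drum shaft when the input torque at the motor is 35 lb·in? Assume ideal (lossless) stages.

After the belt (60/15): 35 × 4 = 140 lb·in

140 lb·in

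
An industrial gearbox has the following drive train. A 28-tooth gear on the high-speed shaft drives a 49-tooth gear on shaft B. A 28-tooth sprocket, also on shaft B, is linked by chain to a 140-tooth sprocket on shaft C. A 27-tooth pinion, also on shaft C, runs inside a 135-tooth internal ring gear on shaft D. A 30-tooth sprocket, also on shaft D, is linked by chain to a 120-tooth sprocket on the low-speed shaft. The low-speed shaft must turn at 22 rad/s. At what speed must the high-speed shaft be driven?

Overall ratio R = 1.75 × 5 × 5 × 4 = 175.
Required input speed = output speed × R = 22 × 175 = 3850 rad/s.

3850 rad/s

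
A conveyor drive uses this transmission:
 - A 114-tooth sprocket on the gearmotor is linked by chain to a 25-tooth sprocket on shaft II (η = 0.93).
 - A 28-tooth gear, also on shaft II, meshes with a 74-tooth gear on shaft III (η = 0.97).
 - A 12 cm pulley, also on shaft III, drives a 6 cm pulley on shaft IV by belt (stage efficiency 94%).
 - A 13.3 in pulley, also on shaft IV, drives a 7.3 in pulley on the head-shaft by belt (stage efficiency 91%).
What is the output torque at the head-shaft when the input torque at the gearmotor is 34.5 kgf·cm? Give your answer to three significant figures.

4.23 kgf·cm

Chain: ratio = 25/114 = 0.2193; torque at shaft II = 34.5 × 0.2193 × 0.93 = 7.0362 kgf·cm.
Gear mesh: ratio = 74/28 = 2.6429; torque at shaft III = 7.0362 × 2.6429 × 0.97 = 18.038 kgf·cm.
Belt: ratio = 6/12 = 0.5; torque at shaft IV = 18.038 × 0.5 × 0.94 = 8.4777 kgf·cm.
Belt: ratio = 7.3/13.3 = 0.54887; torque at the head-shaft = 8.4777 × 0.54887 × 0.91 = 4.2344 kgf·cm.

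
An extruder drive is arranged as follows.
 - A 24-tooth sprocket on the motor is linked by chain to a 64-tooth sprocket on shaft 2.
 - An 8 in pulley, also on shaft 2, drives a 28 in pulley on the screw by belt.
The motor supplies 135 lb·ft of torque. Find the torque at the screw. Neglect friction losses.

1260 lb·ft

Chain: ratio = 64/24 = 2.6667; torque at shaft 2 = 135 × 2.6667 = 360 lb·ft.
Belt: ratio = 28/8 = 3.5; torque at the screw = 360 × 3.5 = 1260 lb·ft.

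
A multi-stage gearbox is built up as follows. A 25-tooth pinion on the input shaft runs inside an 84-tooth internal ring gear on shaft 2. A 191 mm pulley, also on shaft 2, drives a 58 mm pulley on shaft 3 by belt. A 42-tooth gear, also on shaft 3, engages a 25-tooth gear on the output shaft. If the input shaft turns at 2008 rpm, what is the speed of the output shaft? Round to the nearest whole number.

Internal gear: ratio = 84/25 = 3.36, so shaft 2 turns at 2008 / 3.36 = 597.62 rpm.
Belt: ratio = 58/191 = 0.30366, so shaft 3 turns at 597.62 / 0.30366 = 1968 rpm.
Gear mesh: ratio = 25/42 = 0.59524, so the output shaft turns at 1968 / 0.59524 = 3306.3 rpm.

3306 rpm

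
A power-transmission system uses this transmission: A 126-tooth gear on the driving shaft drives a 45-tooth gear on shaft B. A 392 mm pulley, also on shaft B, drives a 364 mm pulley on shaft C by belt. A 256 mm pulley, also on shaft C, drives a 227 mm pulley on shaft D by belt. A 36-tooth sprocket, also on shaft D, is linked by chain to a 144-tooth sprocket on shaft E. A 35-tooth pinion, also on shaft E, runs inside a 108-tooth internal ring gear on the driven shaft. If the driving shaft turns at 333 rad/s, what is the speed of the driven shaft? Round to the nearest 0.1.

the driving shaft → shaft B (gear mesh, 45/126): 333 ÷ 0.35714 = 932.4 rad/s
shaft B → shaft C (belt, 364/392): 932.4 ÷ 0.92857 = 1004.1 rad/s
shaft C → shaft D (belt, 227/256): 1004.1 ÷ 0.88672 = 1132.4 rad/s
shaft D → shaft E (chain, 144/36): 1132.4 ÷ 4 = 283.1 rad/s
shaft E → the driven shaft (internal gear, 108/35): 283.1 ÷ 3.0857 = 91.746 rad/s

91.7 rad/s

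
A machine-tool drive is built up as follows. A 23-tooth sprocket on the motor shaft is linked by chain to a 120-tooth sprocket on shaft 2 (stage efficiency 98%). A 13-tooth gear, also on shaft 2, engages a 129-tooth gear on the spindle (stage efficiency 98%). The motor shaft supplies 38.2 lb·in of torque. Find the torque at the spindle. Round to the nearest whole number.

1899 lb·in

chain 120/23 = 5.2174 → τ = 38.2·5.2174·0.98 = 195.32 lb·in
gear mesh 129/13 = 9.9231 → τ = 195.32·9.9231·0.98 = 1899.4 lb·in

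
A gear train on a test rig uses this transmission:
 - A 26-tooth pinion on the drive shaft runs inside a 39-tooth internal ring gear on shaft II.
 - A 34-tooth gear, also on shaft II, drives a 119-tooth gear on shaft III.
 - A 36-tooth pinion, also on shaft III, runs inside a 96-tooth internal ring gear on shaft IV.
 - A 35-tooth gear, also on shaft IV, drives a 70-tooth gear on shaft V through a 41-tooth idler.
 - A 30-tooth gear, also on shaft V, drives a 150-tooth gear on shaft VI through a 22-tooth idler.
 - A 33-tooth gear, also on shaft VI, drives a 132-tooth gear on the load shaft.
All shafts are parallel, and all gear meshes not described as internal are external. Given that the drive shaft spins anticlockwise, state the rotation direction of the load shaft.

anticlockwise

the drive shaft → shaft II: internal mesh, same direction → CCW.
shaft II → shaft III: external mesh, 1 reversal → CW.
shaft III → shaft IV: internal mesh, same direction → CW.
shaft IV → shaft V: driver → idler → driven is 2 external meshes, 2 reversals → CW.
shaft V → shaft VI: driver → idler → driven is 2 external meshes, 2 reversals → CW.
shaft VI → the load shaft: external mesh, 1 reversal → CCW.
6 reversals in total — an even number — so the load shaft turns the same way as the drive shaft.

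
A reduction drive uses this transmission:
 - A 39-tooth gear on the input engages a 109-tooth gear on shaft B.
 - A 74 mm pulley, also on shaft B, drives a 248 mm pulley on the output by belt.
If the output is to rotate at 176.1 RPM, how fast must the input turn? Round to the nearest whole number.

1649 RPM

Overall ratio R = 2.7949 × 3.3514 = 9.3666.
Required input speed = output speed × R = 176.1 × 9.3666 = 1649.5 RPM.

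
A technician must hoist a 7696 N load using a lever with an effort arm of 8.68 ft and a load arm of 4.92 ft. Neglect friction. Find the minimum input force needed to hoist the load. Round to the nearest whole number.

Lever MA = effort arm / load arm = 8.68/4.92 = 1.7642.
Effort = load / MA = 7696 / 1.7642 = 4362.2 N.

4362 N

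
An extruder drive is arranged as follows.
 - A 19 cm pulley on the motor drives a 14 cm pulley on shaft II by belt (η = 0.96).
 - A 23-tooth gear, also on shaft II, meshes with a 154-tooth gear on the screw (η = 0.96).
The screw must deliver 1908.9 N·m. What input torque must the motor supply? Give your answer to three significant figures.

Overall ratio R = 0.73684 × 6.6957 = 4.9336; overall efficiency η = 0.96 × 0.96 = 0.9216.
Input torque = output torque / (R × η) = 1908.9 / (4.9336 × 0.9216) = 419.83 N·m.

420 N·m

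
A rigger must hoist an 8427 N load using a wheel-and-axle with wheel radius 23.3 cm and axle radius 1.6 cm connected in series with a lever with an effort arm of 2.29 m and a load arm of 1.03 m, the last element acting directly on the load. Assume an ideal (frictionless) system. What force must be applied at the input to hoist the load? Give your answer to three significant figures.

Wheel-and-axle MA = R/r = 23.3/1.6 = 14.562.
Lever MA = effort arm / load arm = 2.29/1.03 = 2.2233.
Combined ideal MA = 14.562 × 2.2233 = 32.377.
Effort = load / MA = 8427 / 32.377 = 260.28 N.

260 N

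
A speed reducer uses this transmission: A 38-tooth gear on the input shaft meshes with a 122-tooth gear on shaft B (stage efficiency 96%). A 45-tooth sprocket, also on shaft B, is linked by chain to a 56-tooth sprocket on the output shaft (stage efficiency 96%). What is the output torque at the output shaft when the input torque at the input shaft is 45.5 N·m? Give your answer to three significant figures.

168 N·m

After the gear mesh (122/38): 45.5 × 3.2105 × 0.96 = 140.24 N·m
After the chain (56/45): 140.24 × 1.2444 × 0.96 = 167.54 N·m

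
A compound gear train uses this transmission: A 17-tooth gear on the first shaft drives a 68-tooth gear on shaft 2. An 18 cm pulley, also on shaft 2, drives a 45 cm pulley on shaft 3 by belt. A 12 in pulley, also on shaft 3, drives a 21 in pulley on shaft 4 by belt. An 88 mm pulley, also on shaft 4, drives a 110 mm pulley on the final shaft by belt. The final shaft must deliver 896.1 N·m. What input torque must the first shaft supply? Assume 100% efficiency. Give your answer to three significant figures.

Overall ratio R = 4 × 2.5 × 1.75 × 1.25 = 21.875.
Input torque = output torque / R = 896.1 / 21.875 = 40.965 N·m.

41.0 N·m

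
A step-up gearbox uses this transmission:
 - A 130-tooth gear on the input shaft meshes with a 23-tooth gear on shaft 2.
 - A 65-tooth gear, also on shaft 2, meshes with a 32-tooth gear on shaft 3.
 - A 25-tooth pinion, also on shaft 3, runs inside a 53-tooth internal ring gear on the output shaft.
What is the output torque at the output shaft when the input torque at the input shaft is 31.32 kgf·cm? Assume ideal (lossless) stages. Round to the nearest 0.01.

5.78 kgf·cm

Gear mesh: ratio = 23/130 = 0.17692; torque at shaft 2 = 31.32 × 0.17692 = 5.5412 kgf·cm.
Gear mesh: ratio = 32/65 = 0.49231; torque at shaft 3 = 5.5412 × 0.49231 = 2.728 kgf·cm.
Internal gear: ratio = 53/25 = 2.12; torque at the output shaft = 2.728 × 2.12 = 5.7833 kgf·cm.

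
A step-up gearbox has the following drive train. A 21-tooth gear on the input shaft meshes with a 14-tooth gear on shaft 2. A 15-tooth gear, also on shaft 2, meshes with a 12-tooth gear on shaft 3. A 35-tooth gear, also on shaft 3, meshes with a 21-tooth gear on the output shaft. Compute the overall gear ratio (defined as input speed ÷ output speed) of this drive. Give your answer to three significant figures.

Each stage contributes driven/driver: gear mesh 14/21 = 0.66667, gear mesh 12/15 = 0.8, gear mesh 21/35 = 0.6.
Overall: 0.66667 × 0.8 × 0.6 = 0.32.

0.320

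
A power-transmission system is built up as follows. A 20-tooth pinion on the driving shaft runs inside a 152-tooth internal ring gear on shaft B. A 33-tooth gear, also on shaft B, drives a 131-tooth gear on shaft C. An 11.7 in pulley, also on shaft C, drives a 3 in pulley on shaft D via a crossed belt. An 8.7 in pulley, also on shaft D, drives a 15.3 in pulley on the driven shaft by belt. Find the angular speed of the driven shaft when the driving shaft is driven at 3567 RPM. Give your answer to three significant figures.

internal gear 152/20 = 7.6 → 3567/7.6 = 469.34 RPM
gear mesh 131/33 = 3.9697 → 469.34/3.9697 = 118.23 RPM
belt 3/11.7 = 0.25641 → 118.23/0.25641 = 461.1 RPM
belt 15.3/8.7 = 1.7586 → 461.1/1.7586 = 262.2 RPM

262 RPM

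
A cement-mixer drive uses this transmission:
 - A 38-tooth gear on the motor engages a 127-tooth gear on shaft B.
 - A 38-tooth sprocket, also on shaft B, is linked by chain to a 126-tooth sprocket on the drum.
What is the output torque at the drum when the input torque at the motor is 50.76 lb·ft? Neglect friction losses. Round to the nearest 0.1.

562.5 lb·ft

gear mesh 127/38 = 3.3421 → τ = 50.76·3.3421 = 169.65 lb·ft
chain 126/38 = 3.3158 → τ = 169.65·3.3158 = 562.51 lb·ft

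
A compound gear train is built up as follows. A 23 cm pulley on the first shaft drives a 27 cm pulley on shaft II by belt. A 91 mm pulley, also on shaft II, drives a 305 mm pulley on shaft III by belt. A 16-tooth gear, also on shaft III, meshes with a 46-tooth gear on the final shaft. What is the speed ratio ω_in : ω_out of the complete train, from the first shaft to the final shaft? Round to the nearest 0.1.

11.3

Each stage contributes driven/driver: belt 27/23 = 1.1739, belt 305/91 = 3.3516, gear mesh 46/16 = 2.875.
Overall: 1.1739 × 3.3516 × 2.875 = 11.312.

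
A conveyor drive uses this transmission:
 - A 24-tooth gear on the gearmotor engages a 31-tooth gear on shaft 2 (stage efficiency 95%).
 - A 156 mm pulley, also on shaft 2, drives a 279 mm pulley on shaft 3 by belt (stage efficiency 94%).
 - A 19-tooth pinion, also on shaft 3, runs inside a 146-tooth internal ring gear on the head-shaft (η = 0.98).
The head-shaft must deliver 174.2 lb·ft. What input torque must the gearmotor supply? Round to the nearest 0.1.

Overall ratio R = 1.2917 × 1.7885 × 7.6842 = 17.751; overall efficiency η = 0.95 × 0.94 × 0.98 = 0.8751.
Input torque = output torque / (R × η) = 174.2 / (17.751 × 0.8751) = 11.214 lb·ft.

11.2 lb·ft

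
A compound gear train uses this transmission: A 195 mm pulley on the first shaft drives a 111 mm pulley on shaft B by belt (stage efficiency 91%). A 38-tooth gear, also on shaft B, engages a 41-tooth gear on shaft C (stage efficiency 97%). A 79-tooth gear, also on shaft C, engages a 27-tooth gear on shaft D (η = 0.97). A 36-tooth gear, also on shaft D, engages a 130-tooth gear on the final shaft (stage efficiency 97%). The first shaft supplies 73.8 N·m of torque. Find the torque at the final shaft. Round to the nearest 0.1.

Belt: ratio = 111/195 = 0.56923; torque at shaft B = 73.8 × 0.56923 × 0.91 = 38.228 N·m.
Gear mesh: ratio = 41/38 = 1.0789; torque at shaft C = 38.228 × 1.0789 × 0.97 = 40.009 N·m.
Gear mesh: ratio = 27/79 = 0.34177; torque at shaft D = 40.009 × 0.34177 × 0.97 = 13.264 N·m.
Gear mesh: ratio = 130/36 = 3.6111; torque at the final shaft = 13.264 × 3.6111 × 0.97 = 46.46 N·m.

46.5 N·m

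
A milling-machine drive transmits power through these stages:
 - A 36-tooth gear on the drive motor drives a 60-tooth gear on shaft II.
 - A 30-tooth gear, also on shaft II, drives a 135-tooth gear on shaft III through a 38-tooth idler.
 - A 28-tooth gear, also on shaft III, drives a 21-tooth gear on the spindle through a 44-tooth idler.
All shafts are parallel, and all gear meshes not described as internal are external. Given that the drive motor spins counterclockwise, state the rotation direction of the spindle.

the drive motor → shaft II: external mesh, 1 reversal → CW.
shaft II → shaft III: driver → idler → driven is 2 external meshes, 2 reversals → CW.
shaft III → the spindle: driver → idler → driven is 2 external meshes, 2 reversals → CW.
5 reversals in total — an odd number — so the spindle turns opposite to the drive motor.

clockwise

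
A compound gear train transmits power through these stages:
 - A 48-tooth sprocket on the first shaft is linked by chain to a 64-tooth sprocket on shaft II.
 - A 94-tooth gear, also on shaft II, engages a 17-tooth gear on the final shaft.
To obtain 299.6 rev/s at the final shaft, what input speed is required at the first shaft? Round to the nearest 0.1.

Overall ratio R = 1.3333 × 0.18085 = 0.24113.
Required input speed = output speed × R = 299.6 × 0.24113 = 72.244 rev/s.

72.2 rev/s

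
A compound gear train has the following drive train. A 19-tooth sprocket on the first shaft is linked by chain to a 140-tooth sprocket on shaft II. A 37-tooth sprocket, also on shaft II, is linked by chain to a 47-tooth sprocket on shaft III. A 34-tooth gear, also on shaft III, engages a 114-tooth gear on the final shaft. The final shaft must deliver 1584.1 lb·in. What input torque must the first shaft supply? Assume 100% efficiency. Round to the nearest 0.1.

Overall ratio R = 7.3684 × 1.2703 × 3.3529 = 31.383.
Input torque = output torque / R = 1584.1 / 31.383 = 50.476 lb·in.

50.5 lb·in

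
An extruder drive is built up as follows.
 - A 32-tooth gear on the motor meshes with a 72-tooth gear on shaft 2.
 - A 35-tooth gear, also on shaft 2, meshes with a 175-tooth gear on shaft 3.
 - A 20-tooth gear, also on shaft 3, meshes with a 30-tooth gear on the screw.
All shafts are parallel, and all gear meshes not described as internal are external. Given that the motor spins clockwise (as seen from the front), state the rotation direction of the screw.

anticlockwise

the motor → shaft 2: external mesh, 1 reversal → CCW.
shaft 2 → shaft 3: external mesh, 1 reversal → CW.
shaft 3 → the screw: external mesh, 1 reversal → CCW.
3 reversals in total — an odd number — so the screw turns opposite to the motor.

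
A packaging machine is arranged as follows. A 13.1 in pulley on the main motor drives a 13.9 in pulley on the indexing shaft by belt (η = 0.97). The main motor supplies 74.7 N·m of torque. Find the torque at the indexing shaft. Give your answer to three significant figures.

Belt: ratio = 13.9/13.1 = 1.0611; torque at the indexing shaft = 74.7 × 1.0611 × 0.97 = 76.884 N·m.

76.9 N·m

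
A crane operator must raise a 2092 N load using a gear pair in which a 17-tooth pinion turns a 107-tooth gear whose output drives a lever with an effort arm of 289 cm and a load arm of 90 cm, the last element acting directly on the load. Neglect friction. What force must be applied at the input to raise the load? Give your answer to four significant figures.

103.5 N

Gear pair MA = 107/17 = 6.2941.
Lever MA = effort arm / load arm = 289/90 = 3.2111.
Combined ideal MA = 6.2941 × 3.2111 = 20.211.
Effort = load / MA = 2092 / 20.211 = 103.51 N.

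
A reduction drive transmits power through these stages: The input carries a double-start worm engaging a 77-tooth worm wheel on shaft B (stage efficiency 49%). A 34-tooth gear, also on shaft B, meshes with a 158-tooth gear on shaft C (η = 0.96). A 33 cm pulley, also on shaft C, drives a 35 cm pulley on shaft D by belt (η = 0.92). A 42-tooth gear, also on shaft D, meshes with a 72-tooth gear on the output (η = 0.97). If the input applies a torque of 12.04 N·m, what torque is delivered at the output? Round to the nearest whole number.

1644 N·m

After the worm (77/2): 12.04 × 38.5 × 0.49 = 227.13 N·m
After the gear mesh (158/34): 227.13 × 4.6471 × 0.96 = 1013.3 N·m
After the belt (35/33): 1013.3 × 1.0606 × 0.92 = 988.72 N·m
After the gear mesh (72/42): 988.72 × 1.7143 × 0.97 = 1644.1 N·m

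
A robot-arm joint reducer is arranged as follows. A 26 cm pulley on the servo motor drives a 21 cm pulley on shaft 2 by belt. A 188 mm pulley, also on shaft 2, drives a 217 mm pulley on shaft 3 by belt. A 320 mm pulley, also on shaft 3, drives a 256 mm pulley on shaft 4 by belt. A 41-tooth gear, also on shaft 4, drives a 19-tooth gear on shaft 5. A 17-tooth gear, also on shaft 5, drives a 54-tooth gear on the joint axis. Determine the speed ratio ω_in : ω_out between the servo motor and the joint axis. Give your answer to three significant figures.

Each stage contributes driven/driver: belt 21/26 = 0.80769, belt 217/188 = 1.1543, belt 256/320 = 0.8, gear mesh 19/41 = 0.46341, gear mesh 54/17 = 3.1765.
Overall: 0.80769 × 1.1543 × 0.8 × 0.46341 × 3.1765 = 1.0979.

1.10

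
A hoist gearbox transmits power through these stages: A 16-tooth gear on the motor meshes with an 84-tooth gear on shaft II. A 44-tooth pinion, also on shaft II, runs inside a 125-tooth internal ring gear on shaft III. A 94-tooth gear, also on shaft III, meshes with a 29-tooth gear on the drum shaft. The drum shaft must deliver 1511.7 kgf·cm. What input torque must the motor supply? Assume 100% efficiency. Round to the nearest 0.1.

328.5 kgf·cm

Overall ratio R = 5.25 × 2.8409 × 0.30851 = 4.6014.
Input torque = output torque / R = 1511.7 / 4.6014 = 328.53 kgf·cm.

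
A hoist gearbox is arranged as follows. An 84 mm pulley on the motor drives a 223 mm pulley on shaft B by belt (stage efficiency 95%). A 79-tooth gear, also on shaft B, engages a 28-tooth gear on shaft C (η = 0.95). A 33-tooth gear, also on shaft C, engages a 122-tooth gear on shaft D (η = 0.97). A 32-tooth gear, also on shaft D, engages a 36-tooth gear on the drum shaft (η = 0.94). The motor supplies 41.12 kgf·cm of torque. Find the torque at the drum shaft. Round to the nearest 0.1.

132.4 kgf·cm

belt 223/84 = 2.6548 → τ = 41.12·2.6548·0.95 = 103.71 kgf·cm
gear mesh 28/79 = 0.35443 → τ = 103.71·0.35443·0.95 = 34.919 kgf·cm
gear mesh 122/33 = 3.697 → τ = 34.919·3.697·0.97 = 125.22 kgf·cm
gear mesh 36/32 = 1.125 → τ = 125.22·1.125·0.94 = 132.42 kgf·cm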